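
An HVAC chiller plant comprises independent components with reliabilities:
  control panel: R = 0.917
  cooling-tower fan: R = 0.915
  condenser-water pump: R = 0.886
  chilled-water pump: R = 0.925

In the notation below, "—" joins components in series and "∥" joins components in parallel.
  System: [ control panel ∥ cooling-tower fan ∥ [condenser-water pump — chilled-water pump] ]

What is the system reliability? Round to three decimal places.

0.999

Series (condenser-water pump and chilled-water pump): 0.88600 × 0.92500 = 0.81955
Parallel (control panel, cooling-tower fan, and [0.81955]): 1 − (1 − 0.91700)(1 − 0.91500)(1 − 0.81955) = 0.999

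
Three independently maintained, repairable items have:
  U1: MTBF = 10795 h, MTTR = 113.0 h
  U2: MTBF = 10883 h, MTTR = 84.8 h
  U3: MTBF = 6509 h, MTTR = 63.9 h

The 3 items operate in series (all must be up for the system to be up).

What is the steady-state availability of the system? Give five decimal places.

0.97244

A(U1) = MTBF/(MTBF+MTTR) = 10795/(10795+113.0) = 0.989641
A(U2) = MTBF/(MTBF+MTTR) = 10883/(10883+84.8) = 0.992268
A(U3) = MTBF/(MTBF+MTTR) = 6509/(6509+63.9) = 0.990278
Series availability: 0.989641 × 0.992268 × 0.990278 = 0.97244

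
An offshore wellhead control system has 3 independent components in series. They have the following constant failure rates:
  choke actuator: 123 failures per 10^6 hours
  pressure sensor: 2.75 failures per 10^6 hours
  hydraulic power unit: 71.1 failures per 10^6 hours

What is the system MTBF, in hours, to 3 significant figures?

5080

Series of exponential components: λ_sys = Σ λ_i
λ_sys = 0.000123 + 0.00000275 + 0.0000711 = 1.9685e-04 /h
MTBF = 1 / λ_sys = 5080 h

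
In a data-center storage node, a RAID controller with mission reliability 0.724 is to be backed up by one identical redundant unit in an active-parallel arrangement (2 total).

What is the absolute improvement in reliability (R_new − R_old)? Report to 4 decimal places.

0.1998

R_before = 0.724
R_after = 1 − (1 − 0.724)^2 = 0.9238
ΔR = 0.9238 − 0.724 = 0.1998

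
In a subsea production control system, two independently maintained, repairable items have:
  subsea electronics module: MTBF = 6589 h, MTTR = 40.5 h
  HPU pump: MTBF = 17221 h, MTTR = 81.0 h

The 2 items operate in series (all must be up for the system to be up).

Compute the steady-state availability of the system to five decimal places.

A(subsea electronics module) = MTBF/(MTBF+MTTR) = 6589/(6589+40.5) = 0.993891
A(HPU pump) = MTBF/(MTBF+MTTR) = 17221/(17221+81.0) = 0.995318
Series availability: 0.993891 × 0.995318 = 0.98924

0.98924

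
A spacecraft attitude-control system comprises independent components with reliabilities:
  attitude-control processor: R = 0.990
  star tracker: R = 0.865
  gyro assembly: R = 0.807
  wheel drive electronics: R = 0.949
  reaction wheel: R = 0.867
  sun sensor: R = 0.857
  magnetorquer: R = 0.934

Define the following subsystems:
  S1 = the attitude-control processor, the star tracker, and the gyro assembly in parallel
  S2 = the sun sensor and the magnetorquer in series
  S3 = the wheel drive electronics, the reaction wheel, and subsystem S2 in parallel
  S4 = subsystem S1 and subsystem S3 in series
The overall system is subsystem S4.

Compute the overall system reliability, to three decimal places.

Parallel (attitude-control processor, star tracker, and gyro assembly): 1 − (1 − 0.99000)(1 − 0.86500)(1 − 0.80700) = 0.99974
Series (sun sensor and magnetorquer): 0.85700 × 0.93400 = 0.80044
Parallel (wheel drive electronics, reaction wheel, and [0.80044]): 1 − (1 − 0.94900)(1 − 0.86700)(1 − 0.80044) = 0.99865
Series ([0.99974] and [0.99865]): 0.99974 × 0.99865 = 0.998

0.998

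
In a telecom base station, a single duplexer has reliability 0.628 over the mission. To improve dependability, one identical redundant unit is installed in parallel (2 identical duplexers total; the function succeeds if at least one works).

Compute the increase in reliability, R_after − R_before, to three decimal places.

R_before = 0.628
R_after = 1 − (1 − 0.628)^2 = 0.862
ΔR = 0.862 − 0.628 = 0.234

0.234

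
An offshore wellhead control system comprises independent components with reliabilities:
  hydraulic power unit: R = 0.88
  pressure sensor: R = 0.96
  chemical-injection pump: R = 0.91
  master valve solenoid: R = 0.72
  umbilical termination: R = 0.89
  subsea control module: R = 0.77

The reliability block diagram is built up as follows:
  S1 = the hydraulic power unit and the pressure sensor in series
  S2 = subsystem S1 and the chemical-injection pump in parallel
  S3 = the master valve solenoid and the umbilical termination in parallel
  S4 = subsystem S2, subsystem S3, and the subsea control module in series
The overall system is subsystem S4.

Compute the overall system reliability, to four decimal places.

0.7359

Series (hydraulic power unit and pressure sensor): 0.880000 × 0.960000 = 0.844800
Parallel ([0.844800] and chemical-injection pump): 1 − (1 − 0.844800)(1 − 0.910000) = 0.986032
Parallel (master valve solenoid and umbilical termination): 1 − (1 − 0.720000)(1 − 0.890000) = 0.969200
Series ([0.986032], [0.969200], and subsea control module): 0.986032 × 0.969200 × 0.770000 = 0.7359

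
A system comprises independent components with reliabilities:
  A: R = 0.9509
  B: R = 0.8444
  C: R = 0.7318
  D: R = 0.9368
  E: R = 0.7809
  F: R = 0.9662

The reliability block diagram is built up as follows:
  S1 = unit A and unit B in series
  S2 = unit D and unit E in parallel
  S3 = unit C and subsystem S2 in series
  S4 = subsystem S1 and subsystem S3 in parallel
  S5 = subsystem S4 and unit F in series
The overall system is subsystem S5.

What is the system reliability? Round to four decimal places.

Series (A and B): 0.950900 × 0.844400 = 0.802940
Parallel (D and E): 1 − (1 − 0.936800)(1 − 0.780900) = 0.986153
Series (C and [0.986153]): 0.731800 × 0.986153 = 0.721667
Parallel ([0.802940] and [0.721667]): 1 − (1 − 0.802940)(1 − 0.721667) = 0.945152
Series ([0.945152] and F): 0.945152 × 0.966200 = 0.9132

0.9132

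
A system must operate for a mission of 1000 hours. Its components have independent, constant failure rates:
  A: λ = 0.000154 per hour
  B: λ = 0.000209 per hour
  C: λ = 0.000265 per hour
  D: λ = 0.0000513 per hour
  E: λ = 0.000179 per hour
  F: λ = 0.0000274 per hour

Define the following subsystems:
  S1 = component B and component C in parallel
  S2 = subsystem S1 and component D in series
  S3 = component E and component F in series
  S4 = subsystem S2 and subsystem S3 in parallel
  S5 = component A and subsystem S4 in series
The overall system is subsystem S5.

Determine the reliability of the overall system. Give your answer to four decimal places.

R(A) = exp(−0.000154 × 1000) = 0.857272
R(B) = exp(−0.000209 × 1000) = 0.811395
R(C) = exp(−0.000265 × 1000) = 0.767206
R(D) = exp(−0.0000513 × 1000) = 0.949994
R(E) = exp(−0.000179 × 1000) = 0.836106
R(F) = exp(−0.0000274 × 1000) = 0.972972
Parallel (B and C): 1 − (1 − 0.811395)(1 − 0.767206) = 0.956094
Series ([0.956094] and D): 0.956094 × 0.949994 = 0.908284
Series (E and F): 0.836106 × 0.972972 = 0.813508
Parallel ([0.908284] and [0.813508]): 1 − (1 − 0.908284)(1 − 0.813508) = 0.982896
Series (A and [0.982896]): 0.857272 × 0.982896 = 0.8426

0.8426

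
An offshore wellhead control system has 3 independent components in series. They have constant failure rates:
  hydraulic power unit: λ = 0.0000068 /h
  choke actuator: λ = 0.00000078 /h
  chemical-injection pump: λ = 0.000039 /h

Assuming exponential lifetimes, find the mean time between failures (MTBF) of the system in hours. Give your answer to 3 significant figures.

Series of exponential components: λ_sys = Σ λ_i
λ_sys = 0.0000068 + 0.00000078 + 0.000039 = 4.6580e-05 /h
MTBF = 1 / λ_sys = 21500 h

21500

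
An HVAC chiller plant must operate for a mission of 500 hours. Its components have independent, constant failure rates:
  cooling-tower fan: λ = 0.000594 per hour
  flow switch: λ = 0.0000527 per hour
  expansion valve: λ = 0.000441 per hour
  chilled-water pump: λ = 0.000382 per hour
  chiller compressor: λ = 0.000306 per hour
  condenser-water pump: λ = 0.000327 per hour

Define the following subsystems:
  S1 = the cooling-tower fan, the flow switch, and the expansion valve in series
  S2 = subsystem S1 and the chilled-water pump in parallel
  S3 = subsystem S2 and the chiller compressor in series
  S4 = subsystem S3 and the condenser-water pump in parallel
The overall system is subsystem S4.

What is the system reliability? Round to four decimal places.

R(cooling-tower fan) = exp(−0.000594 × 500) = 0.743044
R(flow switch) = exp(−0.0000527 × 500) = 0.973994
R(expansion valve) = exp(−0.000441 × 500) = 0.802118
R(chilled-water pump) = exp(−0.000382 × 500) = 0.826133
R(chiller compressor) = exp(−0.000306 × 500) = 0.858130
R(condenser-water pump) = exp(−0.000327 × 500) = 0.849166
Series (cooling-tower fan, flow switch, and expansion valve): 0.743044 × 0.973994 × 0.802118 = 0.580509
Parallel ([0.580509] and chilled-water pump): 1 − (1 − 0.580509)(1 − 0.826133) = 0.927064
Series ([0.927064] and chiller compressor): 0.927064 × 0.858130 = 0.795541
Parallel ([0.795541] and condenser-water pump): 1 − (1 − 0.795541)(1 − 0.849166) = 0.9692

0.9692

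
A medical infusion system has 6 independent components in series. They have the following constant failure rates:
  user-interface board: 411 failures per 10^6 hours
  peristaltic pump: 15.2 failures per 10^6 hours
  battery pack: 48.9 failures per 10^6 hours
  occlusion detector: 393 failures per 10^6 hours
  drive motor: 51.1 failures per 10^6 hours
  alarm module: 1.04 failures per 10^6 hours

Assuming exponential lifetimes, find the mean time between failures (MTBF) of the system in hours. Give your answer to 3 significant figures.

1090

Series of exponential components: λ_sys = Σ λ_i
λ_sys = 0.000411 + 0.0000152 + 0.0000489 + 0.000393 + 0.0000511 + 0.00000104 = 9.2024e-04 /h
MTBF = 1 / λ_sys = 1090 h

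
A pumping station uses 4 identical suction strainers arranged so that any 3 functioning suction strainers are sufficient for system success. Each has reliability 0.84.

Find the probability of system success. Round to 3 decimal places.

R = Σ_{i=3}^{4} C(4,i) p^i (1−p)^{4−i} with p = 0.84
C(4,3)·0.84^3·0.16^1 = 0.37933
C(4,4)·0.84^4·0.16^0 = 0.49787
Sum = 0.877

0.877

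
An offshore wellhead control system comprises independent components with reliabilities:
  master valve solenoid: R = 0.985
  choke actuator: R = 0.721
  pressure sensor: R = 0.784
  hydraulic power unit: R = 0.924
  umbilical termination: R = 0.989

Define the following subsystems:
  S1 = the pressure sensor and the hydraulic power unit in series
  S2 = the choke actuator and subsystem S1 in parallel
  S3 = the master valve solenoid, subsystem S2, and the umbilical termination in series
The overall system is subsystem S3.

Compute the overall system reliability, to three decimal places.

0.899

Series (pressure sensor and hydraulic power unit): 0.78400 × 0.92400 = 0.72442
Parallel (choke actuator and [0.72442]): 1 − (1 − 0.72100)(1 − 0.72442) = 0.92311
Series (master valve solenoid, [0.92311], and umbilical termination): 0.98500 × 0.92311 × 0.98900 = 0.899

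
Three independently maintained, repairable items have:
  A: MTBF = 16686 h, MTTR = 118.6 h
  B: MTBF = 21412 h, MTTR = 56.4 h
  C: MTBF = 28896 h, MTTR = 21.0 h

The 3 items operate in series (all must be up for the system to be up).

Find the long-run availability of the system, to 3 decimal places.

A(A) = MTBF/(MTBF+MTTR) = 16686/(16686+118.6) = 0.992942
A(B) = MTBF/(MTBF+MTTR) = 21412/(21412+56.4) = 0.997373
A(C) = MTBF/(MTBF+MTTR) = 28896/(28896+21.0) = 0.999274
Series availability: 0.992942 × 0.997373 × 0.999274 = 0.990

0.990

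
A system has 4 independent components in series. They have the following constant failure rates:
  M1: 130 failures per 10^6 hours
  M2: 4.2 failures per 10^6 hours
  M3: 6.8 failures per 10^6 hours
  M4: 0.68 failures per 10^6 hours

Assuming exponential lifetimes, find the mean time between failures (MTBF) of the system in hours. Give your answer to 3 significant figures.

7060

Series of exponential components: λ_sys = Σ λ_i
λ_sys = 0.00013 + 0.0000042 + 0.0000068 + 0.00000068 = 1.4168e-04 /h
MTBF = 1 / λ_sys = 7060 h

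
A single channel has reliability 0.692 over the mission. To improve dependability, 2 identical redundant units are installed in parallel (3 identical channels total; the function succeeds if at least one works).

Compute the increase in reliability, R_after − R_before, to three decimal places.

0.279

R_before = 0.692
R_after = 1 − (1 − 0.692)^3 = 0.971
ΔR = 0.971 − 0.692 = 0.279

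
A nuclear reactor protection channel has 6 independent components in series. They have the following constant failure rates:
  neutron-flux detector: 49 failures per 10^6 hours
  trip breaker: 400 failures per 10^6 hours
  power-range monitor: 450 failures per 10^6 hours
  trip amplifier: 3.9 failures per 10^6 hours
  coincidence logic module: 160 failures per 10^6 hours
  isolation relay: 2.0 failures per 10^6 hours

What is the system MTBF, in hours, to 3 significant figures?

939

Series of exponential components: λ_sys = Σ λ_i
λ_sys = 0.000049 + 0.00040 + 0.00045 + 0.0000039 + 0.00016 + 0.0000020 = 1.0649e-03 /h
MTBF = 1 / λ_sys = 939 h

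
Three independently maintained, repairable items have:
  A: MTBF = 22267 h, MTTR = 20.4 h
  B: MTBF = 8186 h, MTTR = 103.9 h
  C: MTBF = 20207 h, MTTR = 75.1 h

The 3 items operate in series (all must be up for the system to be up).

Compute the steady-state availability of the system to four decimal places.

A(A) = MTBF/(MTBF+MTTR) = 22267/(22267+20.4) = 0.999085
A(B) = MTBF/(MTBF+MTTR) = 8186/(8186+103.9) = 0.987467
A(C) = MTBF/(MTBF+MTTR) = 20207/(20207+75.1) = 0.996297
Series availability: 0.999085 × 0.987467 × 0.996297 = 0.9829

0.9829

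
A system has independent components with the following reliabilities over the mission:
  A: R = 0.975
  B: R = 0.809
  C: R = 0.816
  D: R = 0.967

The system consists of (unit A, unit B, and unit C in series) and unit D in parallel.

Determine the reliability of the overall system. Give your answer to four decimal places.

0.9882

Series (A, B, and C): 0.975000 × 0.809000 × 0.816000 = 0.643640
Parallel ([0.643640] and D): 1 − (1 − 0.643640)(1 − 0.967000) = 0.9882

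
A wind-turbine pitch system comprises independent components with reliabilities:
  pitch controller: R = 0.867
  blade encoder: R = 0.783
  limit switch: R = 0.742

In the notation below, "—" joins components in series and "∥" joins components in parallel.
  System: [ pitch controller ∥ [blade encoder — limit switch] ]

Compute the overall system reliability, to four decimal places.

0.9443

Series (blade encoder and limit switch): 0.783000 × 0.742000 = 0.580986
Parallel (pitch controller and [0.580986]): 1 − (1 − 0.867000)(1 − 0.580986) = 0.9443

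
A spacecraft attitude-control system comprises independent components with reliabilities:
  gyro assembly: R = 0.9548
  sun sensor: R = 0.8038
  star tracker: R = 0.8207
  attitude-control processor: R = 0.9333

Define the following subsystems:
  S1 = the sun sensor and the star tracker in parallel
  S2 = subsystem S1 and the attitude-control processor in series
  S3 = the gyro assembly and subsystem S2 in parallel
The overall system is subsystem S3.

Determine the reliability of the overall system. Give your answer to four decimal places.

0.9955

Parallel (sun sensor and star tracker): 1 − (1 − 0.803800)(1 − 0.820700) = 0.964821
Series ([0.964821] and attitude-control processor): 0.964821 × 0.933300 = 0.900467
Parallel (gyro assembly and [0.900467]): 1 − (1 − 0.954800)(1 − 0.900467) = 0.9955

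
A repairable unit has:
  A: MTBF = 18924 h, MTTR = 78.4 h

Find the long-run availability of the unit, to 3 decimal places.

A(A) = MTBF/(MTBF+MTTR) = 18924/(18924+78.4) = 0.996

0.996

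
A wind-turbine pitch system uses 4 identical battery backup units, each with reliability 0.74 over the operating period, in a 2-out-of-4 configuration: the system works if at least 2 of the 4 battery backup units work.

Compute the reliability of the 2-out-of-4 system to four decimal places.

R = Σ_{i=2}^{4} C(4,i) p^i (1−p)^{4−i} with p = 0.74
C(4,2)·0.74^2·0.26^2 = 0.222107
C(4,3)·0.74^3·0.26^1 = 0.421433
C(4,4)·0.74^4·0.26^0 = 0.299866
Sum = 0.9434

0.9434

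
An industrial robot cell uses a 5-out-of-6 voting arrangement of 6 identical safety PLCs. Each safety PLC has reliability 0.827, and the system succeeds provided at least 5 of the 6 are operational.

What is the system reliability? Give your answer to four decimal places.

0.7215

R = Σ_{i=5}^{6} C(6,i) p^i (1−p)^{6−i} with p = 0.827
C(6,5)·0.827^5·0.173^1 = 0.401536
C(6,6)·0.827^6·0.173^0 = 0.319914
Sum = 0.7215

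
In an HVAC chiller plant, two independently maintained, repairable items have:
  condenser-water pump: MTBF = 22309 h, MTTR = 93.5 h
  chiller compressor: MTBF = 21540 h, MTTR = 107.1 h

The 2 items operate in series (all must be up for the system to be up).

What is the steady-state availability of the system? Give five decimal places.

A(condenser-water pump) = MTBF/(MTBF+MTTR) = 22309/(22309+93.5) = 0.995826
A(chiller compressor) = MTBF/(MTBF+MTTR) = 21540/(21540+107.1) = 0.995052
Series availability: 0.995826 × 0.995052 = 0.99090

0.99090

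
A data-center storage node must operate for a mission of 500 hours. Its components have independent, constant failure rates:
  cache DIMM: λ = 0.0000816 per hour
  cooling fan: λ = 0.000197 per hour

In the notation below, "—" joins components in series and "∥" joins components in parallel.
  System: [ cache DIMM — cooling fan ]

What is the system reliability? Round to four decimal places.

0.8700

R(cache DIMM) = exp(−0.0000816 × 500) = 0.960021
R(cooling fan) = exp(−0.000197 × 500) = 0.906196
Series (cache DIMM and cooling fan): 0.960021 × 0.906196 = 0.8700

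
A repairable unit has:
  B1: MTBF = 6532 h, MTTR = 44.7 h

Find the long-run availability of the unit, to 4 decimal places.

A(B1) = MTBF/(MTBF+MTTR) = 6532/(6532+44.7) = 0.9932

0.9932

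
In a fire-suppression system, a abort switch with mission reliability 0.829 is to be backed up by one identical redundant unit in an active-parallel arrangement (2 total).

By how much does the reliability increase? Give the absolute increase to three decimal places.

R_before = 0.829
R_after = 1 − (1 − 0.829)^2 = 0.971
ΔR = 0.971 − 0.829 = 0.142

0.142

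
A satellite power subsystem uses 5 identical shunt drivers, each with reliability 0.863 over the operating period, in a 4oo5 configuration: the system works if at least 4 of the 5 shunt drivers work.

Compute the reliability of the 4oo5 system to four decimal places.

0.8586

R = Σ_{i=4}^{5} C(5,i) p^i (1−p)^{5−i} with p = 0.863
C(5,4)·0.863^4·0.137^1 = 0.379956
C(5,5)·0.863^5·0.137^0 = 0.478690
Sum = 0.8586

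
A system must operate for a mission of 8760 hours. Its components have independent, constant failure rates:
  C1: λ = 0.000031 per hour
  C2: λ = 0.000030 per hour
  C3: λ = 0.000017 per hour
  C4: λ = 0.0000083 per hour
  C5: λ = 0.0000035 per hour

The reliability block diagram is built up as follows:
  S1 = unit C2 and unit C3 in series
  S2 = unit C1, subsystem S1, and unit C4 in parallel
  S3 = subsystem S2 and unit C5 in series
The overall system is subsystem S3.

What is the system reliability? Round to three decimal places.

R(C1) = exp(−0.000031 × 8760) = 0.76219
R(C2) = exp(−0.000030 × 8760) = 0.76890
R(C3) = exp(−0.000017 × 8760) = 0.86164
R(C4) = exp(−0.0000083 × 8760) = 0.92987
R(C5) = exp(−0.0000035 × 8760) = 0.96981
Series (C2 and C3): 0.76890 × 0.86164 = 0.66251
Parallel (C1, [0.66251], and C4): 1 − (1 − 0.76219)(1 − 0.66251)(1 − 0.92987) = 0.99437
Series ([0.99437] and C5): 0.99437 × 0.96981 = 0.964

0.964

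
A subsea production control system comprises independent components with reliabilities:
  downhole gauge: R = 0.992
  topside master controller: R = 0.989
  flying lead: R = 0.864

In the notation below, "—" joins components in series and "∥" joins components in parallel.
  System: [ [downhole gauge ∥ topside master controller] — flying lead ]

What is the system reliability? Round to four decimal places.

0.8639

Parallel (downhole gauge and topside master controller): 1 − (1 − 0.992000)(1 − 0.989000) = 0.999912
Series ([0.999912] and flying lead): 0.999912 × 0.864000 = 0.8639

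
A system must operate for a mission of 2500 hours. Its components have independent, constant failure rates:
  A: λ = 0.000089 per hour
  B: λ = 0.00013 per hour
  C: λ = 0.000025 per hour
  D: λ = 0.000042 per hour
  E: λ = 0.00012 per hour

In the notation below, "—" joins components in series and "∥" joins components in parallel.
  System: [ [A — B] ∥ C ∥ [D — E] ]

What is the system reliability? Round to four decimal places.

R(A) = exp(−0.000089 × 2500) = 0.800515
R(B) = exp(−0.00013 × 2500) = 0.722527
R(C) = exp(−0.000025 × 2500) = 0.939413
R(D) = exp(−0.000042 × 2500) = 0.900325
R(E) = exp(−0.00012 × 2500) = 0.740818
Series (A and B): 0.800515 × 0.722527 = 0.578394
Series (D and E): 0.900325 × 0.740818 = 0.666977
Parallel ([0.578394], C, and [0.666977]): 1 − (1 − 0.578394)(1 − 0.939413)(1 − 0.666977) = 0.9915

0.9915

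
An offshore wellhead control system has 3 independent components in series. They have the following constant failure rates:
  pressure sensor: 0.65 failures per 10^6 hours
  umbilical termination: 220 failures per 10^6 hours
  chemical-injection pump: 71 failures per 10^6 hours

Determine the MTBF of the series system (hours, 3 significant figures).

Series of exponential components: λ_sys = Σ λ_i
λ_sys = 0.00000065 + 0.00022 + 0.000071 = 2.9165e-04 /h
MTBF = 1 / λ_sys = 3430 h

3430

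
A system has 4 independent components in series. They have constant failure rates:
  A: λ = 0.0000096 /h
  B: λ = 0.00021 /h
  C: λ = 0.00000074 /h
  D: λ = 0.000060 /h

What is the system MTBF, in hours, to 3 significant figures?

Series of exponential components: λ_sys = Σ λ_i
λ_sys = 0.0000096 + 0.00021 + 0.00000074 + 0.000060 = 2.8034e-04 /h
MTBF = 1 / λ_sys = 3570 h

3570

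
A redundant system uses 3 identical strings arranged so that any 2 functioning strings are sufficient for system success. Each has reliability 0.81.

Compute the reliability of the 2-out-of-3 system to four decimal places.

R = Σ_{i=2}^{3} C(3,i) p^i (1−p)^{3−i} with p = 0.81
C(3,2)·0.81^2·0.19^1 = 0.373977
C(3,3)·0.81^3·0.19^0 = 0.531441
Sum = 0.9054

0.9054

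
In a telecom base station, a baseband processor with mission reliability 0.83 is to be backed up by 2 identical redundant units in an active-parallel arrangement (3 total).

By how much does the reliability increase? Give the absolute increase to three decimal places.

0.165

R_before = 0.83
R_after = 1 − (1 − 0.83)^3 = 0.995
ΔR = 0.995 − 0.83 = 0.165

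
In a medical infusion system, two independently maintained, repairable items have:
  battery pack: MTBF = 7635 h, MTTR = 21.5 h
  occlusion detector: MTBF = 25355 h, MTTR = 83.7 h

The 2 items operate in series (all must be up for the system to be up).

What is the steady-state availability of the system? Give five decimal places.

A(battery pack) = MTBF/(MTBF+MTTR) = 7635/(7635+21.5) = 0.997192
A(occlusion detector) = MTBF/(MTBF+MTTR) = 25355/(25355+83.7) = 0.996710
Series availability: 0.997192 × 0.996710 = 0.99391

0.99391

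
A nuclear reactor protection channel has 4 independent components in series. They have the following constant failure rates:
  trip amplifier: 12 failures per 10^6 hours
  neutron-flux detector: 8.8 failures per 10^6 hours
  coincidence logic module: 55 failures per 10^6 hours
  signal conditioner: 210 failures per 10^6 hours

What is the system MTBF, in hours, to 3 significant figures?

3500

Series of exponential components: λ_sys = Σ λ_i
λ_sys = 0.000012 + 0.0000088 + 0.000055 + 0.00021 = 2.8580e-04 /h
MTBF = 1 / λ_sys = 3500 h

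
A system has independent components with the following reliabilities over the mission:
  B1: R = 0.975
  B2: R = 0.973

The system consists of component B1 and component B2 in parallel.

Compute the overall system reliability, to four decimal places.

0.9993

Parallel (B1 and B2): 1 − (1 − 0.975000)(1 − 0.973000) = 0.9993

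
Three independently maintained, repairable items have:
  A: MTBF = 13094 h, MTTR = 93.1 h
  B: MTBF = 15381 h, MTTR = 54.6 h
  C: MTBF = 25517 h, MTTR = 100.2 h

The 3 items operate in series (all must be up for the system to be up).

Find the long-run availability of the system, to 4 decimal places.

0.9856

A(A) = MTBF/(MTBF+MTTR) = 13094/(13094+93.1) = 0.992940
A(B) = MTBF/(MTBF+MTTR) = 15381/(15381+54.6) = 0.996463
A(C) = MTBF/(MTBF+MTTR) = 25517/(25517+100.2) = 0.996089
Series availability: 0.992940 × 0.996463 × 0.996089 = 0.9856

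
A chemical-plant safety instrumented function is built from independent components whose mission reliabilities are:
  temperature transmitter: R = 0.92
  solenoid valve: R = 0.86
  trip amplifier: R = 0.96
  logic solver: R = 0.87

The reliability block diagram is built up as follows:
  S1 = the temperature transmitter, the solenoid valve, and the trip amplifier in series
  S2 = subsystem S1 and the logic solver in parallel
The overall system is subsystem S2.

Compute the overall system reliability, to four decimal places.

0.9687

Series (temperature transmitter, solenoid valve, and trip amplifier): 0.920000 × 0.860000 × 0.960000 = 0.759552
Parallel ([0.759552] and logic solver): 1 − (1 − 0.759552)(1 − 0.870000) = 0.9687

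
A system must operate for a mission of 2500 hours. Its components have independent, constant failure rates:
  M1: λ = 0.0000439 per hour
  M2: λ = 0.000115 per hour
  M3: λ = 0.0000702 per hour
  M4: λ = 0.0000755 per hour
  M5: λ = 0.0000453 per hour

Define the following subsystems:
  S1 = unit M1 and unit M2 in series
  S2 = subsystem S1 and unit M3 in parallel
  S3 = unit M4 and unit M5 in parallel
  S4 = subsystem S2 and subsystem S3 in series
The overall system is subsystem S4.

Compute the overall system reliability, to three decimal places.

R(M1) = exp(−0.0000439 × 2500) = 0.89606
R(M2) = exp(−0.000115 × 2500) = 0.75014
R(M3) = exp(−0.0000702 × 2500) = 0.83904
R(M4) = exp(−0.0000755 × 2500) = 0.82799
R(M5) = exp(−0.0000453 × 2500) = 0.89293
Series (M1 and M2): 0.89606 × 0.75014 = 0.67217
Parallel ([0.67217] and M3): 1 − (1 − 0.67217)(1 − 0.83904) = 0.94723
Parallel (M4 and M5): 1 − (1 − 0.82799)(1 − 0.89293) = 0.98158
Series ([0.94723] and [0.98158]): 0.94723 × 0.98158 = 0.930

0.930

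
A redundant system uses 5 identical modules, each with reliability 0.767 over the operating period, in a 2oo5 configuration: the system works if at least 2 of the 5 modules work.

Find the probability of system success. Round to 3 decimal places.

0.988

R = Σ_{i=2}^{5} C(5,i) p^i (1−p)^{5−i} with p = 0.767
C(5,2)·0.767^2·0.233^3 = 0.07441
C(5,3)·0.767^3·0.233^2 = 0.24496
C(5,4)·0.767^4·0.233^1 = 0.40319
C(5,5)·0.767^5·0.233^0 = 0.26545
Sum = 0.988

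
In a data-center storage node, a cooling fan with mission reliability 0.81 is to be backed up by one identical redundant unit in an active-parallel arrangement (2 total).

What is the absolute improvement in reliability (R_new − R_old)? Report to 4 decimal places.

0.1539

R_before = 0.81
R_after = 1 − (1 − 0.81)^2 = 0.9639
ΔR = 0.9639 − 0.81 = 0.1539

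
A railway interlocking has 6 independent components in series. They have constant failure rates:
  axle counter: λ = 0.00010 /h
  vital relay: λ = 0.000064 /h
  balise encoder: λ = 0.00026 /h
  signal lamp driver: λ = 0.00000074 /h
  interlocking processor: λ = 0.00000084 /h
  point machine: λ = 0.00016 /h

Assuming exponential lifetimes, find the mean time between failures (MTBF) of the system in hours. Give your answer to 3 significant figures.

1710

Series of exponential components: λ_sys = Σ λ_i
λ_sys = 0.00010 + 0.000064 + 0.00026 + 0.00000074 + 0.00000084 + 0.00016 = 5.8558e-04 /h
MTBF = 1 / λ_sys = 1710 h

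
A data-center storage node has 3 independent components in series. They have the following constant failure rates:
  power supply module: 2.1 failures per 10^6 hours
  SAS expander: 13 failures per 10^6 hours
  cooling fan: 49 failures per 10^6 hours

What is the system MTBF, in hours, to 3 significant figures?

15600

Series of exponential components: λ_sys = Σ λ_i
λ_sys = 0.0000021 + 0.000013 + 0.000049 = 6.4100e-05 /h
MTBF = 1 / λ_sys = 15600 h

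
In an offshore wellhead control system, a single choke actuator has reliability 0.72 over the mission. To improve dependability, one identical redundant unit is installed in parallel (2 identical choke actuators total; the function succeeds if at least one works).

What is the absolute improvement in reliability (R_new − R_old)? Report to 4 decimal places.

R_before = 0.72
R_after = 1 − (1 − 0.72)^2 = 0.9216
ΔR = 0.9216 − 0.72 = 0.2016

0.2016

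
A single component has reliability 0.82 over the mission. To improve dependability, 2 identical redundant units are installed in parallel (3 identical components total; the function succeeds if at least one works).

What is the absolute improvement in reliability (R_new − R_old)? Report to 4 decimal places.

R_before = 0.82
R_after = 1 − (1 − 0.82)^3 = 0.9942
ΔR = 0.9942 − 0.82 = 0.1742

0.1742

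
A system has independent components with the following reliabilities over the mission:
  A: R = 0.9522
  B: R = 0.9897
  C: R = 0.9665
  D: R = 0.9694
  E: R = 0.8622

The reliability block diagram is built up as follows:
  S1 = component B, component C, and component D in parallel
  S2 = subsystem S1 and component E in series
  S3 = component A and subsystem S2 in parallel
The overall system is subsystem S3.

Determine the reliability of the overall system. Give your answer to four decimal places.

0.9934

Parallel (B, C, and D): 1 − (1 − 0.989700)(1 − 0.966500)(1 − 0.969400) = 0.999989
Series ([0.999989] and E): 0.999989 × 0.862200 = 0.862191
Parallel (A and [0.862191]): 1 − (1 − 0.952200)(1 − 0.862191) = 0.9934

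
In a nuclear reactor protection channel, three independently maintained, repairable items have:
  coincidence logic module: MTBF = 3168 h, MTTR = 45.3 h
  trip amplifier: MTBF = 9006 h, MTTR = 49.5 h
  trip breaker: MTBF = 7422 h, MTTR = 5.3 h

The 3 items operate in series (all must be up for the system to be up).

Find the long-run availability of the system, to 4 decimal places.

0.9798

A(coincidence logic module) = MTBF/(MTBF+MTTR) = 3168/(3168+45.3) = 0.985902
A(trip amplifier) = MTBF/(MTBF+MTTR) = 9006/(9006+49.5) = 0.994534
A(trip breaker) = MTBF/(MTBF+MTTR) = 7422/(7422+5.3) = 0.999286
Series availability: 0.985902 × 0.994534 × 0.999286 = 0.9798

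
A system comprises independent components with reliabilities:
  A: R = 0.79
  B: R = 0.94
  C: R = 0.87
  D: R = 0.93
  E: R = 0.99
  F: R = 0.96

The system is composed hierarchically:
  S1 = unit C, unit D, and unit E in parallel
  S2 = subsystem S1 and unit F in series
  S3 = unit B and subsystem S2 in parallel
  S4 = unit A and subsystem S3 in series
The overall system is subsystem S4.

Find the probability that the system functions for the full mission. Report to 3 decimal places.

Parallel (C, D, and E): 1 − (1 − 0.87000)(1 − 0.93000)(1 − 0.99000) = 0.99991
Series ([0.99991] and F): 0.99991 × 0.96000 = 0.95991
Parallel (B and [0.95991]): 1 − (1 − 0.94000)(1 − 0.95991) = 0.99759
Series (A and [0.99759]): 0.79000 × 0.99759 = 0.788

0.788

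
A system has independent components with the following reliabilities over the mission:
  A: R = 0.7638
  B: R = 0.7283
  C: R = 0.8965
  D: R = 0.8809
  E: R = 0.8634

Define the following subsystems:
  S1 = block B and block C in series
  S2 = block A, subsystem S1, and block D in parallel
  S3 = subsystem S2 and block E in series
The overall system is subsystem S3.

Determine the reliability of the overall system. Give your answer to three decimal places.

0.855

Series (B and C): 0.72830 × 0.89650 = 0.65292
Parallel (A, [0.65292], and D): 1 − (1 − 0.76380)(1 − 0.65292)(1 − 0.88090) = 0.99024
Series ([0.99024] and E): 0.99024 × 0.86340 = 0.855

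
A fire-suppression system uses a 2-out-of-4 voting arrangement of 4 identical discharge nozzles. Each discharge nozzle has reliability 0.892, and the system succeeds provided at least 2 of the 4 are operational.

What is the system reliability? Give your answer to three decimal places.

R = Σ_{i=2}^{4} C(4,i) p^i (1−p)^{4−i} with p = 0.892
C(4,2)·0.892^2·0.108^2 = 0.05568
C(4,3)·0.892^3·0.108^1 = 0.30660
C(4,4)·0.892^4·0.108^0 = 0.63308
Sum = 0.995

0.995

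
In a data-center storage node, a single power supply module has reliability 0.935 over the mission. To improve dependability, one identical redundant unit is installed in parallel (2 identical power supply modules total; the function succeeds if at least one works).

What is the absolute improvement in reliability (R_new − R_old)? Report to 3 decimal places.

R_before = 0.935
R_after = 1 − (1 − 0.935)^2 = 0.996
ΔR = 0.996 − 0.935 = 0.061

0.061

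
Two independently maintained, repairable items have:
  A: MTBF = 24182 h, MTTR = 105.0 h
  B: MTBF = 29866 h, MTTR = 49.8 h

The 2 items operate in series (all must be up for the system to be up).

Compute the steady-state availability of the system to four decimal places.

A(A) = MTBF/(MTBF+MTTR) = 24182/(24182+105.0) = 0.995677
A(B) = MTBF/(MTBF+MTTR) = 29866/(29866+49.8) = 0.998335
Series availability: 0.995677 × 0.998335 = 0.9940

0.9940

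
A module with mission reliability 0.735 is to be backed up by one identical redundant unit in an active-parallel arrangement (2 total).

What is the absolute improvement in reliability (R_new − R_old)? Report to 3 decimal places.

0.195

R_before = 0.735
R_after = 1 − (1 − 0.735)^2 = 0.930
ΔR = 0.930 − 0.735 = 0.195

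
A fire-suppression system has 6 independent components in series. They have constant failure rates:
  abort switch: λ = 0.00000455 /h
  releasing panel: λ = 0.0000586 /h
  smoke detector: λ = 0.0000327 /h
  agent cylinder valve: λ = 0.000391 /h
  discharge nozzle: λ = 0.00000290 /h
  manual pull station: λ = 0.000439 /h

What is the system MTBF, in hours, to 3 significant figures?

1080

Series of exponential components: λ_sys = Σ λ_i
λ_sys = 0.00000455 + 0.0000586 + 0.0000327 + 0.000391 + 0.00000290 + 0.000439 = 9.2875e-04 /h
MTBF = 1 / λ_sys = 1080 h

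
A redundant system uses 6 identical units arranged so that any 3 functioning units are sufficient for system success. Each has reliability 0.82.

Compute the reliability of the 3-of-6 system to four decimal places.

0.9884

R = Σ_{i=3}^{6} C(6,i) p^i (1−p)^{6−i} with p = 0.82
C(6,3)·0.82^3·0.18^3 = 0.064312
C(6,4)·0.82^4·0.18^2 = 0.219731
C(6,5)·0.82^5·0.18^1 = 0.400399
C(6,6)·0.82^6·0.18^0 = 0.304007
Sum = 0.9884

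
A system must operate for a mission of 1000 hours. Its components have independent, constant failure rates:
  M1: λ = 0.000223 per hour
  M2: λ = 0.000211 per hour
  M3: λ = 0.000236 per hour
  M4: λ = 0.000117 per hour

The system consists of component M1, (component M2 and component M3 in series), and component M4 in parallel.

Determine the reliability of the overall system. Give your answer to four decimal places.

R(M1) = exp(−0.000223 × 1000) = 0.800115
R(M2) = exp(−0.000211 × 1000) = 0.809774
R(M3) = exp(−0.000236 × 1000) = 0.789781
R(M4) = exp(−0.000117 × 1000) = 0.889585
Series (M2 and M3): 0.809774 × 0.789781 = 0.639544
Parallel (M1, [0.639544], and M4): 1 − (1 − 0.800115)(1 − 0.639544)(1 − 0.889585) = 0.9920

0.9920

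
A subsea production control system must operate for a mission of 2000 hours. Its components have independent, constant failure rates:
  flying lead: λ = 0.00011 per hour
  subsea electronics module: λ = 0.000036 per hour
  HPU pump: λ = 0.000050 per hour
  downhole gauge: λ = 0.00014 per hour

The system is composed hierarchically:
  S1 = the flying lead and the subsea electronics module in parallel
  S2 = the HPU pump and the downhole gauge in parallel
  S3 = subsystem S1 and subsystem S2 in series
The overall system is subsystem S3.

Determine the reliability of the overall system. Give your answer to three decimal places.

0.963

R(flying lead) = exp(−0.00011 × 2000) = 0.80252
R(subsea electronics module) = exp(−0.000036 × 2000) = 0.93053
R(HPU pump) = exp(−0.000050 × 2000) = 0.90484
R(downhole gauge) = exp(−0.00014 × 2000) = 0.75578
Parallel (flying lead and subsea electronics module): 1 − (1 − 0.80252)(1 − 0.93053) = 0.98628
Parallel (HPU pump and downhole gauge): 1 − (1 − 0.90484)(1 − 0.75578) = 0.97676
Series ([0.98628] and [0.97676]): 0.98628 × 0.97676 = 0.963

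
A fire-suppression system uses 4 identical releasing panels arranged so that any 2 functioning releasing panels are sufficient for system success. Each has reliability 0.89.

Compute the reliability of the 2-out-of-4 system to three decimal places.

R = Σ_{i=2}^{4} C(4,i) p^i (1−p)^{4−i} with p = 0.89
C(4,2)·0.89^2·0.11^2 = 0.05751
C(4,3)·0.89^3·0.11^1 = 0.31019
C(4,4)·0.89^4·0.11^0 = 0.62742
Sum = 0.995

0.995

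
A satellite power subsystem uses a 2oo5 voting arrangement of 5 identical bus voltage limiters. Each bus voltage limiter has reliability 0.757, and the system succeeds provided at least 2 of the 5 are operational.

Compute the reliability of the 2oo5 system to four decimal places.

R = Σ_{i=2}^{5} C(5,i) p^i (1−p)^{5−i} with p = 0.757
C(5,2)·0.757^2·0.243^3 = 0.082226
C(5,3)·0.757^3·0.243^2 = 0.256153
C(5,4)·0.757^4·0.243^1 = 0.398988
C(5,5)·0.757^5·0.243^0 = 0.248588
Sum = 0.9860

0.9860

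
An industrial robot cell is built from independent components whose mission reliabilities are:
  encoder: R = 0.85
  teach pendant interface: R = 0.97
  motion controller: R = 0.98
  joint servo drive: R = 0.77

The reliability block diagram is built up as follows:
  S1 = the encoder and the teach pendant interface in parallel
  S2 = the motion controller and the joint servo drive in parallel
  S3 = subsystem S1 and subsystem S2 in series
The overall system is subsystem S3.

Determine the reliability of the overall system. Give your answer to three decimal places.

Parallel (encoder and teach pendant interface): 1 − (1 − 0.85000)(1 − 0.97000) = 0.99550
Parallel (motion controller and joint servo drive): 1 − (1 − 0.98000)(1 − 0.77000) = 0.99540
Series ([0.99550] and [0.99540]): 0.99550 × 0.99540 = 0.991

0.991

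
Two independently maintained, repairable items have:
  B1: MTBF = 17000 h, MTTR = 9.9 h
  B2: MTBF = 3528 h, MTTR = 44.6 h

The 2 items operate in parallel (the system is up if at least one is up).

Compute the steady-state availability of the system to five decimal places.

0.99999

A(B1) = MTBF/(MTBF+MTTR) = 17000/(17000+9.9) = 0.999418
A(B2) = MTBF/(MTBF+MTTR) = 3528/(3528+44.6) = 0.987516
Parallel availability: 1 − (1 − 0.999418)(1 − 0.987516) = 0.99999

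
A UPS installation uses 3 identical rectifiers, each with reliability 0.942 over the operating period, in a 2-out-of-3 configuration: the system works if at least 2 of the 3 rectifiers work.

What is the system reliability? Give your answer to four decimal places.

R = Σ_{i=2}^{3} C(3,i) p^i (1−p)^{3−i} with p = 0.942
C(3,2)·0.942^2·0.058^1 = 0.154401
C(3,3)·0.942^3·0.058^0 = 0.835897
Sum = 0.9903

0.9903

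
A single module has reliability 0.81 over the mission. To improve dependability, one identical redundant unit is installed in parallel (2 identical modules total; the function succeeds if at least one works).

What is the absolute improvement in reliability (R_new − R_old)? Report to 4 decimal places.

0.1539

R_before = 0.81
R_after = 1 − (1 − 0.81)^2 = 0.9639
ΔR = 0.9639 − 0.81 = 0.1539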